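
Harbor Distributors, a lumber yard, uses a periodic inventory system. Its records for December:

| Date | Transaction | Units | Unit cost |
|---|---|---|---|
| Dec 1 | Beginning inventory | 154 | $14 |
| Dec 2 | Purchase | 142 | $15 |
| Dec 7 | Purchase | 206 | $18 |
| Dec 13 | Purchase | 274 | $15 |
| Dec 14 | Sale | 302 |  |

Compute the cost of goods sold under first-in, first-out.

Dec 14, 302 sold [FIFO — oldest first]: 154 @ $14 + 142 @ $15 + 6 @ $18 = $4,394
Ending inventory: 200 @ $18 + 274 @ $15 = $7,710

COGS = $4,394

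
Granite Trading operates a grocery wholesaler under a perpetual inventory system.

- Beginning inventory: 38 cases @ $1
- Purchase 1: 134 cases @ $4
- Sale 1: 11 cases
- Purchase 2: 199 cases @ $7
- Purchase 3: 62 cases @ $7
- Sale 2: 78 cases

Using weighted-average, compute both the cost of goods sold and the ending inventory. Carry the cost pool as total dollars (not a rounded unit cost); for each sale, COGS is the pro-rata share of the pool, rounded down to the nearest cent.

After Beginning: 38 on hand, pool $38.00 (≈ $1.0000 each)
After Purchase 1: 172 on hand, pool $574.00 (≈ $3.3372 each)
Sale 1, sell 11: 11/172 × $574.00 → $36.70
After Purchase 2: 360 on hand, pool $1,930.30 (≈ $5.3619 each)
After Purchase 3: 422 on hand, pool $2,364.30 (≈ $5.6026 each)
Sale 2, sell 78: 78/422 × $2,364.30 → $437.00
Total COGS = $36.70 + $437.00 = $473.70
Ending inventory (cost pool remaining) = $1,927.30

COGS = $473.70; ending inventory = $1,927.30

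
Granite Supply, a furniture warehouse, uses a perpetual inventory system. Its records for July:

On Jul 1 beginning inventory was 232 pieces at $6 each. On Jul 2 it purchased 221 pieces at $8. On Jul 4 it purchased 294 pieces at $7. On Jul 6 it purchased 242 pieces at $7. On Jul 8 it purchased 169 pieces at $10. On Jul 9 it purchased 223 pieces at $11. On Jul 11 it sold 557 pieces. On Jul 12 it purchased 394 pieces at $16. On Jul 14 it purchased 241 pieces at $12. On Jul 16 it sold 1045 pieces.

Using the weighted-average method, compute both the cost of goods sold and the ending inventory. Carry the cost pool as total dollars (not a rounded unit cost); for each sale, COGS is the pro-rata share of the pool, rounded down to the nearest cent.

COGS = $15,769.87; ending inventory = $4,481.13

After Jul 1: 232 on hand, pool $1,392.00 (≈ $6.0000 each)
After Jul 2: 453 on hand, pool $3,160.00 (≈ $6.9757 each)
After Jul 4: 747 on hand, pool $5,218.00 (≈ $6.9853 each)
After Jul 6: 989 on hand, pool $6,912.00 (≈ $6.9889 each)
After Jul 8: 1158 on hand, pool $8,602.00 (≈ $7.4283 each)
After Jul 9: 1381 on hand, pool $11,055.00 (≈ $8.0051 each)
Jul 11, sell 557: 557/1381 × $11,055.00 → $4,458.82
After Jul 12: 1218 on hand, pool $12,900.18 (≈ $10.5913 each)
After Jul 14: 1459 on hand, pool $15,792.18 (≈ $10.8240 each)
Jul 16, sell 1045: 1045/1459 × $15,792.18 → $11,311.05
Total COGS = $4,458.82 + $11,311.05 = $15,769.87
Ending inventory (cost pool remaining) = $4,481.13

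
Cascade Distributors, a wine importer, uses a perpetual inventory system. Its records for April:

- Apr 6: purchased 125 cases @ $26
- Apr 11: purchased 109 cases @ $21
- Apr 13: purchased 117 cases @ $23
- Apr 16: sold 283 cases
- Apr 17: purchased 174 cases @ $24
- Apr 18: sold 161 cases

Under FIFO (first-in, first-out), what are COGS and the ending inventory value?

COGS = $10,462; ending inventory = $1,944

Apr 16, 283 sold [FIFO — oldest first]: 125 @ $26 + 109 @ $21 + 49 @ $23 = $6,666
Apr 18, 161 sold [FIFO — oldest first]: 68 @ $23 + 93 @ $24 = $3,796
Total COGS = $6,666 + $3,796 = $10,462
Ending inventory: 81 @ $24 = $1,944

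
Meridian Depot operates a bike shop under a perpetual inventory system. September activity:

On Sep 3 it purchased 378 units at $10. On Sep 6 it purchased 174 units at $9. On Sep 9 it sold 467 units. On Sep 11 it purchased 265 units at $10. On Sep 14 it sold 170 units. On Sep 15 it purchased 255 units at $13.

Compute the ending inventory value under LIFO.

Sep 9, 467 sold [LIFO — newest first]: 174 @ $9 + 293 @ $10 = $4,496
Sep 14, 170 sold [LIFO — newest first]: 170 @ $10 = $1,700
Total COGS = $4,496 + $1,700 = $6,196
Ending inventory: 85 @ $10 + 95 @ $10 + 255 @ $13 = $5,115

Ending inventory = $5,115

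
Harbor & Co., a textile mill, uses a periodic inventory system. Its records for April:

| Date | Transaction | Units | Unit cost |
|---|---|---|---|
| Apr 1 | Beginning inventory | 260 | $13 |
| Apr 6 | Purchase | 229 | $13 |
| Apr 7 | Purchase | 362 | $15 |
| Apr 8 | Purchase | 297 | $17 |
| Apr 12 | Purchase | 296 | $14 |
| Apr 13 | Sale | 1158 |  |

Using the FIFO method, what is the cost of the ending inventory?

Apr 13, 1158 sold [FIFO — oldest first]: 260 @ $13 + 229 @ $13 + 362 @ $15 + 297 @ $17 + 10 @ $14 = $16,976
Ending inventory: 286 @ $14 = $4,004

Ending inventory = $4,004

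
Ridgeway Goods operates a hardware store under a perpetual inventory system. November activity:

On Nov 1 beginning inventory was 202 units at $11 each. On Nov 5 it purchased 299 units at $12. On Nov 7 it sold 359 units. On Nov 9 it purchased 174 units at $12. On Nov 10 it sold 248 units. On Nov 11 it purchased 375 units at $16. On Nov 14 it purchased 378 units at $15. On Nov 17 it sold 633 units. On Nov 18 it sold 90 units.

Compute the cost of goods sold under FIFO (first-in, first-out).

Nov 7, 359 sold [FIFO — oldest first]: 202 @ $11 + 157 @ $12 = $4,106
Nov 10, 248 sold [FIFO — oldest first]: 142 @ $12 + 106 @ $12 = $2,976
Nov 17, 633 sold [FIFO — oldest first]: 68 @ $12 + 375 @ $16 + 190 @ $15 = $9,666
Nov 18, 90 sold [FIFO — oldest first]: 90 @ $15 = $1,350
Total COGS = $4,106 + $2,976 + $9,666 + $1,350 = $18,098
Ending inventory: 98 @ $15 = $1,470

COGS = $18,098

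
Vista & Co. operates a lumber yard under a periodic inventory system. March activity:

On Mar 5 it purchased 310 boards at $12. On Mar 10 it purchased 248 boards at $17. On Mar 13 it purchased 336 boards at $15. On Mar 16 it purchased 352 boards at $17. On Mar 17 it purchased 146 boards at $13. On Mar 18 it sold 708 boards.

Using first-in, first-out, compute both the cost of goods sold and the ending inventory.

Mar 18, 708 sold [FIFO — oldest first]: 310 @ $12 + 248 @ $17 + 150 @ $15 = $10,186
Ending inventory: 186 @ $15 + 352 @ $17 + 146 @ $13 = $10,672
Check: goods available $20,858 = COGS $10,186 + ending $10,672

COGS = $10,186; ending inventory = $10,672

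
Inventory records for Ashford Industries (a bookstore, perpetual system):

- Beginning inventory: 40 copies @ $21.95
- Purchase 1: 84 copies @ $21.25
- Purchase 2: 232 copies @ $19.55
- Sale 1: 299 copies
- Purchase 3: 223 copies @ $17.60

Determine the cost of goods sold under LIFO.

COGS = $5,959.35

Sale 1 (299) [LIFO — newest first]: 232 @ $19.55 + 67 @ $21.25 = $5,959.35
Ending inventory: 40 @ $21.95 + 17 @ $21.25 + 223 @ $17.60 = $5,164.05
Check: goods available $11,123.40 = COGS $5,959.35 + ending $5,164.05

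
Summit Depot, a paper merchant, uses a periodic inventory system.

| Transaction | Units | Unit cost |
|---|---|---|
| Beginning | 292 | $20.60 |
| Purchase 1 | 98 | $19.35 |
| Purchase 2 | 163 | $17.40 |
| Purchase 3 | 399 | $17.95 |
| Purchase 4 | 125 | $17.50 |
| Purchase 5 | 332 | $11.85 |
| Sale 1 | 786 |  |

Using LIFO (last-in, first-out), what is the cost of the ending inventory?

Ending inventory = $12,004.20

Sale 1 (786) [LIFO — newest first]: 332 @ $11.85 + 125 @ $17.50 + 329 @ $17.95 = $12,027.25
Ending inventory: 292 @ $20.60 + 98 @ $19.35 + 163 @ $17.40 + 70 @ $17.95 = $12,004.20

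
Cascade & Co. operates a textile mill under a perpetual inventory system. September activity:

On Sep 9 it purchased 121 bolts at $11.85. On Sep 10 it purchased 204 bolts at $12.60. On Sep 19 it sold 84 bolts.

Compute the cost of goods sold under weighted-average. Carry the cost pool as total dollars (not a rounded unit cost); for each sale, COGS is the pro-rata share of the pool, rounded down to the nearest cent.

After Sep 9: 121 on hand, pool $1,433.85 (≈ $11.8500 each)
After Sep 10: 325 on hand, pool $4,004.25 (≈ $12.3208 each)
Sep 19, sell 84: 84/325 × $4,004.25 → $1,034.94
Ending inventory (cost pool remaining) = $2,969.31
Check: goods available $4,004.25 = COGS $1,034.94 + ending $2,969.31

COGS = $1,034.94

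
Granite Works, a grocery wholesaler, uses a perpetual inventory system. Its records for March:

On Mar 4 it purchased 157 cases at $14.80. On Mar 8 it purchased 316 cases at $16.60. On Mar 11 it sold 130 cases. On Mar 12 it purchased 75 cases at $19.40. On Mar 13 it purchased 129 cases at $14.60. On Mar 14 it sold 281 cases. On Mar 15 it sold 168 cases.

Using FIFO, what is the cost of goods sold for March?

COGS = $9,476.80

Mar 11, 130 sold [FIFO — oldest first]: 130 @ $14.80 = $1,924.00
Mar 14, 281 sold [FIFO — oldest first]: 27 @ $14.80 + 254 @ $16.60 = $4,616.00
Mar 15, 168 sold [FIFO — oldest first]: 62 @ $16.60 + 75 @ $19.40 + 31 @ $14.60 = $2,936.80
Total COGS = $1,924.00 + $4,616.00 + $2,936.80 = $9,476.80
Ending inventory: 98 @ $14.60 = $1,430.80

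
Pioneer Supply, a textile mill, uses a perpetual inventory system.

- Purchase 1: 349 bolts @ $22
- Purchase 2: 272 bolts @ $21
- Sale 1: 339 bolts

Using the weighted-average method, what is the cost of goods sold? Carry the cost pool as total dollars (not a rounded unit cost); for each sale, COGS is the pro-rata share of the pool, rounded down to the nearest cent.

COGS = $7,309.51

After Purchase 1: 349 on hand, pool $7,678.00 (≈ $22.0000 each)
After Purchase 2: 621 on hand, pool $13,390.00 (≈ $21.5620 each)
Sale 1, sell 339: 339/621 × $13,390.00 → $7,309.51
Ending inventory (cost pool remaining) = $6,080.49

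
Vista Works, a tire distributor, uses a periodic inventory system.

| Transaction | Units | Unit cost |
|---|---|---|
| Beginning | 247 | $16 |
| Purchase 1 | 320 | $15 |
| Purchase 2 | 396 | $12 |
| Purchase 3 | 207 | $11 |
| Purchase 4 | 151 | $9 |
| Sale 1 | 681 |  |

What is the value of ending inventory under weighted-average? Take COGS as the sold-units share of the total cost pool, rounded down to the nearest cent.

Ending inventory = $8,304.02

Sale 1, sell 681: 681/1321 × $17,140.00 → $8,835.98
Ending inventory (cost pool remaining) = $8,304.02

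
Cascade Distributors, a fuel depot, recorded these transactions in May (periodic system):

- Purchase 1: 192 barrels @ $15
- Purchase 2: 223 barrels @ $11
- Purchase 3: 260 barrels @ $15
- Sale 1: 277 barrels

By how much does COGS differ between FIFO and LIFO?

$272

FIFO COGS: 192 @ $15 + 85 @ $11 = $3,815
LIFO COGS: 260 @ $15 + 17 @ $11 = $4,087
Difference = |$3,815 − $4,087| = $272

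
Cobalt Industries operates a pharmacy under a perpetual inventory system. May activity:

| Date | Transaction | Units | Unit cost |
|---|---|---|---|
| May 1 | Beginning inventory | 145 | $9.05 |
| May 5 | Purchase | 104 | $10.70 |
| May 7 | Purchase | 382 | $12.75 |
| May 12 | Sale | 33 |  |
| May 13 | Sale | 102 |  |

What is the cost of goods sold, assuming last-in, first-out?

May 12, 33 sold [LIFO — newest first]: 33 @ $12.75 = $420.75
May 13, 102 sold [LIFO — newest first]: 102 @ $12.75 = $1,300.50
Total COGS = $420.75 + $1,300.50 = $1,721.25
Ending inventory: 145 @ $9.05 + 104 @ $10.70 + 247 @ $12.75 = $5,574.30
Check: goods available $7,295.55 = COGS $1,721.25 + ending $5,574.30

COGS = $1,721.25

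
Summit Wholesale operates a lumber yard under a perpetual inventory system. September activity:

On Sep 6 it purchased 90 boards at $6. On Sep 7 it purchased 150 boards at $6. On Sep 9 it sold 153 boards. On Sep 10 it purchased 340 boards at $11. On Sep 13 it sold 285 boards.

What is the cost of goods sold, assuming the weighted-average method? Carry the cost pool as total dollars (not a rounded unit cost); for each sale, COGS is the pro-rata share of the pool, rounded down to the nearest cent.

COGS = $3,762.66

After Sep 6: 90 on hand, pool $540.00 (≈ $6.0000 each)
After Sep 7: 240 on hand, pool $1,440.00 (≈ $6.0000 each)
Sep 9, sell 153: 153/240 × $1,440.00 → $918.00
After Sep 10: 427 on hand, pool $4,262.00 (≈ $9.9813 each)
Sep 13, sell 285: 285/427 × $4,262.00 → $2,844.66
Total COGS = $918.00 + $2,844.66 = $3,762.66
Ending inventory (cost pool remaining) = $1,417.34
Check: goods available $5,180.00 = COGS $3,762.66 + ending $1,417.34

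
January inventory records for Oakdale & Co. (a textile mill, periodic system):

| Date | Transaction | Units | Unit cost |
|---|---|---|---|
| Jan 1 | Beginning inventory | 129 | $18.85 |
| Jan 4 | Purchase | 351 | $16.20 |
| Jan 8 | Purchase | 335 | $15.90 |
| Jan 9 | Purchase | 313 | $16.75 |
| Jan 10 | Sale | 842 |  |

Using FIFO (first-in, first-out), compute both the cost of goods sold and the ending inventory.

Jan 10, 842 sold [FIFO — oldest first]: 129 @ $18.85 + 351 @ $16.20 + 335 @ $15.90 + 27 @ $16.75 = $13,896.60
Ending inventory: 286 @ $16.75 = $4,790.50

COGS = $13,896.60; ending inventory = $4,790.50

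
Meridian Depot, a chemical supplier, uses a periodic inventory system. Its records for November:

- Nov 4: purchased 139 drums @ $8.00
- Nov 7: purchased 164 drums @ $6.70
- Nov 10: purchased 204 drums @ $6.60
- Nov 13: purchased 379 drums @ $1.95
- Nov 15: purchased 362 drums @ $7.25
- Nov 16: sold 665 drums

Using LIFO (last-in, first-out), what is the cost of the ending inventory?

Ending inventory = $3,705.40

Nov 16, 665 sold [LIFO — newest first]: 362 @ $7.25 + 303 @ $1.95 = $3,215.35
Ending inventory: 139 @ $8.00 + 164 @ $6.70 + 204 @ $6.60 + 76 @ $1.95 = $3,705.40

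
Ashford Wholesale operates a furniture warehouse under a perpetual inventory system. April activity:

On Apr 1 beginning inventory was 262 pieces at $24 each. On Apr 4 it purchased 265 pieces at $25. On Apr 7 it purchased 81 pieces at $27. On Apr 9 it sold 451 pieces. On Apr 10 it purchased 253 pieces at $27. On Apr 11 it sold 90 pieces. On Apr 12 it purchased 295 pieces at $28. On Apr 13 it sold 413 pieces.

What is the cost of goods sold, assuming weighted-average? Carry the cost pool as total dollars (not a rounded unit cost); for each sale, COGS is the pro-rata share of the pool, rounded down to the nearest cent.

After Apr 1: 262 on hand, pool $6,288.00 (≈ $24.0000 each)
After Apr 4: 527 on hand, pool $12,913.00 (≈ $24.5028 each)
After Apr 7: 608 on hand, pool $15,100.00 (≈ $24.8355 each)
Apr 9, sell 451: 451/608 × $15,100.00 → $11,200.82
After Apr 10: 410 on hand, pool $10,730.18 (≈ $26.1712 each)
Apr 11, sell 90: 90/410 × $10,730.18 → $2,355.40
After Apr 12: 615 on hand, pool $16,634.78 (≈ $27.0484 each)
Apr 13, sell 413: 413/615 × $16,634.78 → $11,170.99
Total COGS = $11,200.82 + $2,355.40 + $11,170.99 = $24,727.21
Ending inventory (cost pool remaining) = $5,463.79

COGS = $24,727.21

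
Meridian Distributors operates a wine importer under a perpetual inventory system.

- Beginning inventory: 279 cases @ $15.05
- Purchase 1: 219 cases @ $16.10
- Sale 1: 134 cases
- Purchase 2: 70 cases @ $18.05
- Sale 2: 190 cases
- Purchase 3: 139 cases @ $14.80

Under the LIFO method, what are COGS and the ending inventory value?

Sale 1 (134) [LIFO — newest first]: 134 @ $16.10 = $2,157.40
Sale 2 (190) [LIFO — newest first]: 70 @ $18.05 + 85 @ $16.10 + 35 @ $15.05 = $3,158.75
Total COGS = $2,157.40 + $3,158.75 = $5,316.15
Ending inventory: 244 @ $15.05 + 139 @ $14.80 = $5,729.40
Check: goods available $11,045.55 = COGS $5,316.15 + ending $5,729.40

COGS = $5,316.15; ending inventory = $5,729.40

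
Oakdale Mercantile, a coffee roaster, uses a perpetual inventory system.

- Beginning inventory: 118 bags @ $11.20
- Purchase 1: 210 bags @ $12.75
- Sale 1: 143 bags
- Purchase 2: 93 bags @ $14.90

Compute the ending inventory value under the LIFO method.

Sale 1 (143) [LIFO — newest first]: 143 @ $12.75 = $1,823.25
Ending inventory: 118 @ $11.20 + 67 @ $12.75 + 93 @ $14.90 = $3,561.55

Ending inventory = $3,561.55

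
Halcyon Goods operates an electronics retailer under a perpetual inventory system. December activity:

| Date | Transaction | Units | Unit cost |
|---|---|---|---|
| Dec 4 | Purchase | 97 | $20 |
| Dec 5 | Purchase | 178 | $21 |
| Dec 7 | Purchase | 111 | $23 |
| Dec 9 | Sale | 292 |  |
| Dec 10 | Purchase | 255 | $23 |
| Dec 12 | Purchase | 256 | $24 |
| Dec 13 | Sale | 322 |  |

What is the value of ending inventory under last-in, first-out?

Ending inventory = $6,227

Dec 9, 292 sold [LIFO — newest first]: 111 @ $23 + 178 @ $21 + 3 @ $20 = $6,351
Dec 13, 322 sold [LIFO — newest first]: 256 @ $24 + 66 @ $23 = $7,662
Total COGS = $6,351 + $7,662 = $14,013
Ending inventory: 94 @ $20 + 189 @ $23 = $6,227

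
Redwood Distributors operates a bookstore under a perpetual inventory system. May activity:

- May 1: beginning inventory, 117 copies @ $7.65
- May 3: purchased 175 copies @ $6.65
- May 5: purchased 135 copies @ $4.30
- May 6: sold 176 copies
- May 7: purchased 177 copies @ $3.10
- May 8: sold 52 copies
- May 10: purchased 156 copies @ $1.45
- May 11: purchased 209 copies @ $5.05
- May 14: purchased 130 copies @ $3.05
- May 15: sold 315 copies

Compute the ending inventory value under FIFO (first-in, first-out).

Ending inventory = $1,867.25

May 6, 176 sold [FIFO — oldest first]: 117 @ $7.65 + 59 @ $6.65 = $1,287.40
May 8, 52 sold [FIFO — oldest first]: 52 @ $6.65 = $345.80
May 15, 315 sold [FIFO — oldest first]: 64 @ $6.65 + 135 @ $4.30 + 116 @ $3.10 = $1,365.70
Total COGS = $1,287.40 + $345.80 + $1,365.70 = $2,998.90
Ending inventory: 61 @ $3.10 + 156 @ $1.45 + 209 @ $5.05 + 130 @ $3.05 = $1,867.25
Check: goods available $4,866.15 = COGS $2,998.90 + ending $1,867.25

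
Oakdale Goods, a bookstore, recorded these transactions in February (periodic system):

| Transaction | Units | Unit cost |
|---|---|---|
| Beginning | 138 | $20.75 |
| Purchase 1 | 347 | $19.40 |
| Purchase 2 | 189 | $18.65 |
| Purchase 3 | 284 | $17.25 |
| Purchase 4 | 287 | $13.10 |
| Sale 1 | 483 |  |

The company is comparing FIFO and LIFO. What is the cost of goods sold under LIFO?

COGS = $7,140.70

FIFO COGS: 138 @ $20.75 + 345 @ $19.40 = $9,556.50
LIFO COGS: 287 @ $13.10 + 196 @ $17.25 = $7,140.70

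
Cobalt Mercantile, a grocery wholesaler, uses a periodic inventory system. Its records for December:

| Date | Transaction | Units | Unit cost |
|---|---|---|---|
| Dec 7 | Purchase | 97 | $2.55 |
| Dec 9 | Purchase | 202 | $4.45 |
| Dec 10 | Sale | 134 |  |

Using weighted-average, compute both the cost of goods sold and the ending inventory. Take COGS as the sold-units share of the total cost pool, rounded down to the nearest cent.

COGS = $513.70; ending inventory = $632.55

Dec 10, sell 134: 134/299 × $1,146.25 → $513.70
Ending inventory (cost pool remaining) = $632.55
Check: goods available $1,146.25 = COGS $513.70 + ending $632.55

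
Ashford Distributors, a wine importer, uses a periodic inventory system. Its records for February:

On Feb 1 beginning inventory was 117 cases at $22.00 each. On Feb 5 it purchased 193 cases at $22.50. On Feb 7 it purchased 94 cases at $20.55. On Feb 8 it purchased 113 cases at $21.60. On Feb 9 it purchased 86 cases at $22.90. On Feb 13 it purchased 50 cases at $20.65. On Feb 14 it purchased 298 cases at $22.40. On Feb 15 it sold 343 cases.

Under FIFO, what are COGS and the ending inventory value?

Feb 15, 343 sold [FIFO — oldest first]: 117 @ $22.00 + 193 @ $22.50 + 33 @ $20.55 = $7,594.65
Ending inventory: 61 @ $20.55 + 113 @ $21.60 + 86 @ $22.90 + 50 @ $20.65 + 298 @ $22.40 = $13,371.45
Check: goods available $20,966.10 = COGS $7,594.65 + ending $13,371.45

COGS = $7,594.65; ending inventory = $13,371.45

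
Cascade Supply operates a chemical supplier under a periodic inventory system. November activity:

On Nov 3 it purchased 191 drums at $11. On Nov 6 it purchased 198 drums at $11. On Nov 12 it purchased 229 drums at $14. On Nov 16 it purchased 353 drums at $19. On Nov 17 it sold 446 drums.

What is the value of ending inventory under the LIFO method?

Nov 17, 446 sold [LIFO — newest first]: 353 @ $19 + 93 @ $14 = $8,009
Ending inventory: 191 @ $11 + 198 @ $11 + 136 @ $14 = $6,183
Check: goods available $14,192 = COGS $8,009 + ending $6,183

Ending inventory = $6,183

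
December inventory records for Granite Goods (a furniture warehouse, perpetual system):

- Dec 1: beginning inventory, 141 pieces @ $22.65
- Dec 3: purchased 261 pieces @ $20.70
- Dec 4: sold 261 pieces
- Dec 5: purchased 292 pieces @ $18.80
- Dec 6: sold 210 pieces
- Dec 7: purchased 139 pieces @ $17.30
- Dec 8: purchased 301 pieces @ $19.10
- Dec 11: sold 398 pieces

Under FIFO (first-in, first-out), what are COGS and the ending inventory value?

Dec 4, 261 sold [FIFO — oldest first]: 141 @ $22.65 + 120 @ $20.70 = $5,677.65
Dec 6, 210 sold [FIFO — oldest first]: 141 @ $20.70 + 69 @ $18.80 = $4,215.90
Dec 11, 398 sold [FIFO — oldest first]: 223 @ $18.80 + 139 @ $17.30 + 36 @ $19.10 = $7,284.70
Total COGS = $5,677.65 + $4,215.90 + $7,284.70 = $17,178.25
Ending inventory: 265 @ $19.10 = $5,061.50

COGS = $17,178.25; ending inventory = $5,061.50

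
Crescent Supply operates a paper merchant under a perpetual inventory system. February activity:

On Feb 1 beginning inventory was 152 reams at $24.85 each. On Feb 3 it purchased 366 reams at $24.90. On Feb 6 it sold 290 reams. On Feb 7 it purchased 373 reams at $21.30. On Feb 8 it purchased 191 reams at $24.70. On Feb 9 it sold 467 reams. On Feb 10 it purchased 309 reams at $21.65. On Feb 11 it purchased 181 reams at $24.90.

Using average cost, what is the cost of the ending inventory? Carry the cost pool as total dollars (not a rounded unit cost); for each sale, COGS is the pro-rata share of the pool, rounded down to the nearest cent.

Ending inventory = $18,721.19

After Feb 1: 152 on hand, pool $3,777.20 (≈ $24.8500 each)
After Feb 3: 518 on hand, pool $12,890.60 (≈ $24.8853 each)
Feb 6, sell 290: 290/518 × $12,890.60 → $7,216.74
After Feb 7: 601 on hand, pool $13,618.76 (≈ $22.6602 each)
After Feb 8: 792 on hand, pool $18,336.46 (≈ $23.1521 each)
Feb 9, sell 467: 467/792 × $18,336.46 → $10,812.02
After Feb 10: 634 on hand, pool $14,214.29 (≈ $22.4200 each)
After Feb 11: 815 on hand, pool $18,721.19 (≈ $22.9708 each)
Total COGS = $7,216.74 + $10,812.02 = $18,028.76
Ending inventory (cost pool remaining) = $18,721.19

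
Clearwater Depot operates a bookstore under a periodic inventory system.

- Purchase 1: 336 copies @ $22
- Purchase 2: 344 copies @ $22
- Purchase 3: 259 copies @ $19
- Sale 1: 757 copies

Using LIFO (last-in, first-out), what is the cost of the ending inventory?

Ending inventory = $4,004

Sale 1 (757) [LIFO — newest first]: 259 @ $19 + 344 @ $22 + 154 @ $22 = $15,877
Ending inventory: 182 @ $22 = $4,004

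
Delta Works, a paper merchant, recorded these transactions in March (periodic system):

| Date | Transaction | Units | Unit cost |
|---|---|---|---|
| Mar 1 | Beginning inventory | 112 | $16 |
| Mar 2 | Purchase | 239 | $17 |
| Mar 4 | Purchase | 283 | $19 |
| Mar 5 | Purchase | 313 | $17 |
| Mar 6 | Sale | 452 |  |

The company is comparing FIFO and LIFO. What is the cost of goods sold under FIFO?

COGS = $7,774

FIFO COGS: 112 @ $16 + 239 @ $17 + 101 @ $19 = $7,774
LIFO COGS: 313 @ $17 + 139 @ $19 = $7,962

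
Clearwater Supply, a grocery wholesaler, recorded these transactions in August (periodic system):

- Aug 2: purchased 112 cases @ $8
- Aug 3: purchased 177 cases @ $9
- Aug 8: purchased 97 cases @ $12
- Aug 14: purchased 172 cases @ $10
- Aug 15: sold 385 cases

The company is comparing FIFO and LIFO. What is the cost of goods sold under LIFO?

COGS = $3,928

FIFO COGS: 112 @ $8 + 177 @ $9 + 96 @ $12 = $3,641
LIFO COGS: 172 @ $10 + 97 @ $12 + 116 @ $9 = $3,928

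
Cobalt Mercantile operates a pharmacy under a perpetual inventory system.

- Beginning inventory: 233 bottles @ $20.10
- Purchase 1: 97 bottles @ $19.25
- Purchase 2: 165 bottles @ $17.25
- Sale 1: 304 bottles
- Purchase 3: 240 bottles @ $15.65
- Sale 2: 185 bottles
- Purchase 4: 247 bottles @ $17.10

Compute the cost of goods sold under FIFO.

Sale 1 (304) [FIFO — oldest first]: 233 @ $20.10 + 71 @ $19.25 = $6,050.05
Sale 2 (185) [FIFO — oldest first]: 26 @ $19.25 + 159 @ $17.25 = $3,243.25
Total COGS = $6,050.05 + $3,243.25 = $9,293.30
Ending inventory: 6 @ $17.25 + 240 @ $15.65 + 247 @ $17.10 = $8,083.20

COGS = $9,293.30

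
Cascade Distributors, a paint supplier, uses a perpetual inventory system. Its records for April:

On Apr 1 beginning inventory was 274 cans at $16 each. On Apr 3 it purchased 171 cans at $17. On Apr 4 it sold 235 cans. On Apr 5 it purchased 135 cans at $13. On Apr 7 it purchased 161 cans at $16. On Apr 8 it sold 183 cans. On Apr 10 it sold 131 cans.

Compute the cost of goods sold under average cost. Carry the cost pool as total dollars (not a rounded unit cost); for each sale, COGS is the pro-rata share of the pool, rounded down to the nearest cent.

COGS = $8,673.05

After Apr 1: 274 on hand, pool $4,384.00 (≈ $16.0000 each)
After Apr 3: 445 on hand, pool $7,291.00 (≈ $16.3843 each)
Apr 4, sell 235: 235/445 × $7,291.00 → $3,850.30
After Apr 5: 345 on hand, pool $5,195.70 (≈ $15.0600 each)
After Apr 7: 506 on hand, pool $7,771.70 (≈ $15.3591 each)
Apr 8, sell 183: 183/506 × $7,771.70 → $2,810.71
Apr 10, sell 131: 131/323 × $4,960.99 → $2,012.04
Total COGS = $3,850.30 + $2,810.71 + $2,012.04 = $8,673.05
Ending inventory (cost pool remaining) = $2,948.95
Check: goods available $11,622.00 = COGS $8,673.05 + ending $2,948.95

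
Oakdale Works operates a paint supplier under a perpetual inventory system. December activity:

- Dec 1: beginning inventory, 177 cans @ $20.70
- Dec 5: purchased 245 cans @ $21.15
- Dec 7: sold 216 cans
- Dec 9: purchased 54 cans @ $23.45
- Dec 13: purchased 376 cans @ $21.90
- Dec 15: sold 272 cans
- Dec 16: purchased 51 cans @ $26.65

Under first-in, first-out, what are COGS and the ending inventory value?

COGS = $10,374.75; ending inventory = $9,330.75

Dec 7, 216 sold [FIFO — oldest first]: 177 @ $20.70 + 39 @ $21.15 = $4,488.75
Dec 15, 272 sold [FIFO — oldest first]: 206 @ $21.15 + 54 @ $23.45 + 12 @ $21.90 = $5,886.00
Total COGS = $4,488.75 + $5,886.00 = $10,374.75
Ending inventory: 364 @ $21.90 + 51 @ $26.65 = $9,330.75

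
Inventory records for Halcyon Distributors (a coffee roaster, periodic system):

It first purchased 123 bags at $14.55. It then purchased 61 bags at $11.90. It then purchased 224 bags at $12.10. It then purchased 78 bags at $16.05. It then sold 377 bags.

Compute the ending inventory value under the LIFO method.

Ending inventory = $1,585.95

Sale 1 (377) [LIFO — newest first]: 78 @ $16.05 + 224 @ $12.10 + 61 @ $11.90 + 14 @ $14.55 = $4,891.90
Ending inventory: 109 @ $14.55 = $1,585.95
Check: goods available $6,477.85 = COGS $4,891.90 + ending $1,585.95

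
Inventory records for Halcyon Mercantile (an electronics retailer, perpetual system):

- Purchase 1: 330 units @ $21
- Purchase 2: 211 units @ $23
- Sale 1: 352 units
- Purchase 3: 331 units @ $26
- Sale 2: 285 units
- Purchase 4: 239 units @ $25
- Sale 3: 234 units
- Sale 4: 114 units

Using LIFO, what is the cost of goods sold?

Sale 1 (352) [LIFO — newest first]: 211 @ $23 + 141 @ $21 = $7,814
Sale 2 (285) [LIFO — newest first]: 285 @ $26 = $7,410
Sale 3 (234) [LIFO — newest first]: 234 @ $25 = $5,850
Sale 4 (114) [LIFO — newest first]: 5 @ $25 + 46 @ $26 + 63 @ $21 = $2,644
Total COGS = $7,814 + $7,410 + $5,850 + $2,644 = $23,718
Ending inventory: 126 @ $21 = $2,646

COGS = $23,718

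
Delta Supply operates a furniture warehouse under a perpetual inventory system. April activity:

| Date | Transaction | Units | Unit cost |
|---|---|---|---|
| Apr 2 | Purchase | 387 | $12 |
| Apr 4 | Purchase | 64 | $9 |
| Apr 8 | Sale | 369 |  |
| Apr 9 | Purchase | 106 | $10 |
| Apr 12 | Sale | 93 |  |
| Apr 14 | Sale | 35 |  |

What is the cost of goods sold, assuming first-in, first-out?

COGS = $5,680

Apr 8, 369 sold [FIFO — oldest first]: 369 @ $12 = $4,428
Apr 12, 93 sold [FIFO — oldest first]: 18 @ $12 + 64 @ $9 + 11 @ $10 = $902
Apr 14, 35 sold [FIFO — oldest first]: 35 @ $10 = $350
Total COGS = $4,428 + $902 + $350 = $5,680
Ending inventory: 60 @ $10 = $600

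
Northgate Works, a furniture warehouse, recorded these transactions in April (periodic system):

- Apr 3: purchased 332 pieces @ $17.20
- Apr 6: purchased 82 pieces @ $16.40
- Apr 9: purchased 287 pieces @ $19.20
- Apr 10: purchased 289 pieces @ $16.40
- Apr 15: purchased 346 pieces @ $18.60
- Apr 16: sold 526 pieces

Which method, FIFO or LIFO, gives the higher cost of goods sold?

FIFO COGS: 332 @ $17.20 + 82 @ $16.40 + 112 @ $19.20 = $9,205.60
LIFO COGS: 346 @ $18.60 + 180 @ $16.40 = $9,387.60

LIFO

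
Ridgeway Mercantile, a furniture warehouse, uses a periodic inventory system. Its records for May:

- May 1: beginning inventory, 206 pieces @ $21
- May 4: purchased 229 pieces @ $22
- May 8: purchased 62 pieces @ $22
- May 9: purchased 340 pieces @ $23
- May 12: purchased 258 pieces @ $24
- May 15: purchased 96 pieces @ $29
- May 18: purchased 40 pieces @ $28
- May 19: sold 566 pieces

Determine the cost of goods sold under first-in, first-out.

COGS = $12,315

May 19, 566 sold [FIFO — oldest first]: 206 @ $21 + 229 @ $22 + 62 @ $22 + 69 @ $23 = $12,315
Ending inventory: 271 @ $23 + 258 @ $24 + 96 @ $29 + 40 @ $28 = $16,329
Check: goods available $28,644 = COGS $12,315 + ending $16,329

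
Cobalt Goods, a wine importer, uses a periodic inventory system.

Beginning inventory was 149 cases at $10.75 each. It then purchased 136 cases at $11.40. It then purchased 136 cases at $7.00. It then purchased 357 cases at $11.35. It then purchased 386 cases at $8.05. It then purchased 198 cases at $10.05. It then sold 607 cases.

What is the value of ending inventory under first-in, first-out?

Ending inventory = $7,038.05

Sale 1 (607) [FIFO — oldest first]: 149 @ $10.75 + 136 @ $11.40 + 136 @ $7.00 + 186 @ $11.35 = $6,215.25
Ending inventory: 171 @ $11.35 + 386 @ $8.05 + 198 @ $10.05 = $7,038.05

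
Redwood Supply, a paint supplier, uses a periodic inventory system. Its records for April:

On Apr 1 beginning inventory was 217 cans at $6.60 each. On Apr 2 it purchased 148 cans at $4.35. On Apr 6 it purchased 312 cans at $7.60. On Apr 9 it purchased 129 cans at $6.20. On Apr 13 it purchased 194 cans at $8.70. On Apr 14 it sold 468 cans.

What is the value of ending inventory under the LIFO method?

Apr 14, 468 sold [LIFO — newest first]: 194 @ $8.70 + 129 @ $6.20 + 145 @ $7.60 = $3,589.60
Ending inventory: 217 @ $6.60 + 148 @ $4.35 + 167 @ $7.60 = $3,345.20

Ending inventory = $3,345.20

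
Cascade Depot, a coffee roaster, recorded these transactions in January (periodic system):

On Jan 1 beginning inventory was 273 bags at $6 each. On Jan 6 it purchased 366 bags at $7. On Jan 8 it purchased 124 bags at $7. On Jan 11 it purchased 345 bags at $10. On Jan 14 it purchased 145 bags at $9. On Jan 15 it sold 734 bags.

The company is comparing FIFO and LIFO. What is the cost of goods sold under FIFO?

FIFO COGS: 273 @ $6 + 366 @ $7 + 95 @ $7 = $4,865
LIFO COGS: 145 @ $9 + 345 @ $10 + 124 @ $7 + 120 @ $7 = $6,463

COGS = $4,865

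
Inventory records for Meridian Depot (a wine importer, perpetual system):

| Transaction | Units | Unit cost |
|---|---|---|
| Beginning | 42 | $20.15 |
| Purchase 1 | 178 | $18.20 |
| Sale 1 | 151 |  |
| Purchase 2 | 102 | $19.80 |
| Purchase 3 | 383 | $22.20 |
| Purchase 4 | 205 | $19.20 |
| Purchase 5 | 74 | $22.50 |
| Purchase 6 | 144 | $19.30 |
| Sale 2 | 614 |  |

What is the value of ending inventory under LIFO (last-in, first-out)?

Ending inventory = $7,619.70

Sale 1 (151) [LIFO — newest first]: 151 @ $18.20 = $2,748.20
Sale 2 (614) [LIFO — newest first]: 144 @ $19.30 + 74 @ $22.50 + 205 @ $19.20 + 191 @ $22.20 = $12,620.40
Total COGS = $2,748.20 + $12,620.40 = $15,368.60
Ending inventory: 42 @ $20.15 + 27 @ $18.20 + 102 @ $19.80 + 192 @ $22.20 = $7,619.70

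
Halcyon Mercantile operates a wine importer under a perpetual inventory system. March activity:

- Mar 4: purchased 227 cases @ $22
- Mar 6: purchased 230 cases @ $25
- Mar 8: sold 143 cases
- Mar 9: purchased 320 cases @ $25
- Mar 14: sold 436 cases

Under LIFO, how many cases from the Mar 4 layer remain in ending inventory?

198

Mar 8, 143 sold [LIFO — newest first]: 143 @ $25 = $3,575
Mar 14, 436 sold [LIFO — newest first]: 320 @ $25 + 87 @ $25 + 29 @ $22 = $10,813
Total COGS = $3,575 + $10,813 = $14,388
Ending inventory: 198 @ $22 = $4,356
Check: goods available $18,744 = COGS $14,388 + ending $4,356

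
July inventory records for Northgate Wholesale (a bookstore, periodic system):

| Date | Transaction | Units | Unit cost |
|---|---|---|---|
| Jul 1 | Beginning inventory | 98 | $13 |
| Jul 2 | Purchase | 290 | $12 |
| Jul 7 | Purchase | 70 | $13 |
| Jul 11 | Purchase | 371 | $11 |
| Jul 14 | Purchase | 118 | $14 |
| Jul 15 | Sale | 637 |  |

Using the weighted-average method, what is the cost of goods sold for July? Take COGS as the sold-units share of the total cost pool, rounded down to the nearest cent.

Jul 15, sell 637: 637/947 × $11,397.00 → $7,666.19
Ending inventory (cost pool remaining) = $3,730.81

COGS = $7,666.19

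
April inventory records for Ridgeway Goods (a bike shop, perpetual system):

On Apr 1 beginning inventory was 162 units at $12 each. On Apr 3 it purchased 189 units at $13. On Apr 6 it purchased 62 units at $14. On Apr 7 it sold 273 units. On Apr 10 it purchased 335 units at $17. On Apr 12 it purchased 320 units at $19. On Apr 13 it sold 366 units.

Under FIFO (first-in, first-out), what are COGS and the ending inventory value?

Apr 7, 273 sold [FIFO — oldest first]: 162 @ $12 + 111 @ $13 = $3,387
Apr 13, 366 sold [FIFO — oldest first]: 78 @ $13 + 62 @ $14 + 226 @ $17 = $5,724
Total COGS = $3,387 + $5,724 = $9,111
Ending inventory: 109 @ $17 + 320 @ $19 = $7,933

COGS = $9,111; ending inventory = $7,933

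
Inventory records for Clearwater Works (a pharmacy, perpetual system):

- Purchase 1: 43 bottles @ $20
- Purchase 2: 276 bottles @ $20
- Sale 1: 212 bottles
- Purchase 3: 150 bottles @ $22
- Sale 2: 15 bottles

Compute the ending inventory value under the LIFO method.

Sale 1 (212) [LIFO — newest first]: 212 @ $20 = $4,240
Sale 2 (15) [LIFO — newest first]: 15 @ $22 = $330
Total COGS = $4,240 + $330 = $4,570
Ending inventory: 43 @ $20 + 64 @ $20 + 135 @ $22 = $5,110

Ending inventory = $5,110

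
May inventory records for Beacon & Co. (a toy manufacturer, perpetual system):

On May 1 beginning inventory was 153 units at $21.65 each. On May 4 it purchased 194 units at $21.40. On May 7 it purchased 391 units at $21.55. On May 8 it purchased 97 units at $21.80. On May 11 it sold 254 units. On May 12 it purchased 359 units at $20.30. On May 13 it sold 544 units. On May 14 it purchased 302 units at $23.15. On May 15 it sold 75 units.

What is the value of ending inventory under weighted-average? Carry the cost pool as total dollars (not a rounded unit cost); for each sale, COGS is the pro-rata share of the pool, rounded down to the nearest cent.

After May 1: 153 on hand, pool $3,312.45 (≈ $21.6500 each)
After May 4: 347 on hand, pool $7,464.05 (≈ $21.5102 each)
After May 7: 738 on hand, pool $15,890.10 (≈ $21.5313 each)
After May 8: 835 on hand, pool $18,004.70 (≈ $21.5625 each)
May 11, sell 254: 254/835 × $18,004.70 → $5,476.87
After May 12: 940 on hand, pool $19,815.53 (≈ $21.0804 each)
May 13, sell 544: 544/940 × $19,815.53 → $11,467.71
After May 14: 698 on hand, pool $15,339.12 (≈ $21.9758 each)
May 15, sell 75: 75/698 × $15,339.12 → $1,648.18
Total COGS = $5,476.87 + $11,467.71 + $1,648.18 = $18,592.76
Ending inventory (cost pool remaining) = $13,690.94
Check: goods available $32,283.70 = COGS $18,592.76 + ending $13,690.94

Ending inventory = $13,690.94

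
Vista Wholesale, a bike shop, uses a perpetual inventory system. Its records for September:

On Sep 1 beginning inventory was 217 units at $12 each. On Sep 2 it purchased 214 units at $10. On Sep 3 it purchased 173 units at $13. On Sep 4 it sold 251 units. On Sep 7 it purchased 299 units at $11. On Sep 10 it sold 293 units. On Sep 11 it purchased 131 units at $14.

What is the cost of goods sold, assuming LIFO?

COGS = $6,252

Sep 4, 251 sold [LIFO — newest first]: 173 @ $13 + 78 @ $10 = $3,029
Sep 10, 293 sold [LIFO — newest first]: 293 @ $11 = $3,223
Total COGS = $3,029 + $3,223 = $6,252
Ending inventory: 217 @ $12 + 136 @ $10 + 6 @ $11 + 131 @ $14 = $5,864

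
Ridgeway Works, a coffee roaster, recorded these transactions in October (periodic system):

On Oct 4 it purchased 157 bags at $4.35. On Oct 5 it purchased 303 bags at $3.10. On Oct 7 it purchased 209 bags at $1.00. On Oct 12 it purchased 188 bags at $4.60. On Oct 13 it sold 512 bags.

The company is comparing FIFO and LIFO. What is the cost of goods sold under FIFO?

COGS = $1,674.25

FIFO COGS: 157 @ $4.35 + 303 @ $3.10 + 52 @ $1.00 = $1,674.25
LIFO COGS: 188 @ $4.60 + 209 @ $1.00 + 115 @ $3.10 = $1,430.30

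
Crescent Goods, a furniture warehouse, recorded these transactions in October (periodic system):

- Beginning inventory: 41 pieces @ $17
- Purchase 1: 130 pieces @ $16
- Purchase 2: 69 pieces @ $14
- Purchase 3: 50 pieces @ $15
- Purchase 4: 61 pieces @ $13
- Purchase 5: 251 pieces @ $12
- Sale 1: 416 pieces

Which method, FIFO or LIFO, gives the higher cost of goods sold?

FIFO

FIFO COGS: 41 @ $17 + 130 @ $16 + 69 @ $14 + 50 @ $15 + 61 @ $13 + 65 @ $12 = $6,066
LIFO COGS: 251 @ $12 + 61 @ $13 + 50 @ $15 + 54 @ $14 = $5,311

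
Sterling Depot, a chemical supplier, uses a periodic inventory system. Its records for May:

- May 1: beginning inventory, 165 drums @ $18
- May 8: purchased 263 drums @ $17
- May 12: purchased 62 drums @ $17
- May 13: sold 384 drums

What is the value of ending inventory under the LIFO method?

Ending inventory = $1,908

May 13, 384 sold [LIFO — newest first]: 62 @ $17 + 263 @ $17 + 59 @ $18 = $6,587
Ending inventory: 106 @ $18 = $1,908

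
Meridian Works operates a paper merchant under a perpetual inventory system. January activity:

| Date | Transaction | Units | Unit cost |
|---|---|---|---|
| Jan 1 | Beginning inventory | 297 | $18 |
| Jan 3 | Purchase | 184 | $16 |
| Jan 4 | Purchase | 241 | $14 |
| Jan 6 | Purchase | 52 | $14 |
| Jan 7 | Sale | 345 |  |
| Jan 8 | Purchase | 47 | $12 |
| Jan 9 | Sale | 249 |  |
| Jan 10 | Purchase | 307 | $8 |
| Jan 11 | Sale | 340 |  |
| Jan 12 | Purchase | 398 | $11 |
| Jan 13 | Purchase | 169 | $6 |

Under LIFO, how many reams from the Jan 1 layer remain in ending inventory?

Jan 7, 345 sold [LIFO — newest first]: 52 @ $14 + 241 @ $14 + 52 @ $16 = $4,934
Jan 9, 249 sold [LIFO — newest first]: 47 @ $12 + 132 @ $16 + 70 @ $18 = $3,936
Jan 11, 340 sold [LIFO — newest first]: 307 @ $8 + 33 @ $18 = $3,050
Total COGS = $4,934 + $3,936 + $3,050 = $11,920
Ending inventory: 194 @ $18 + 398 @ $11 + 169 @ $6 = $8,884
Check: goods available $20,804 = COGS $11,920 + ending $8,884

194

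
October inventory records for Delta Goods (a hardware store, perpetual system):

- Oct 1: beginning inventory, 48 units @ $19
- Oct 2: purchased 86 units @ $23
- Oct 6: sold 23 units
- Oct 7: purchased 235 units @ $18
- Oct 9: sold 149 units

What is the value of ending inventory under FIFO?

Oct 6, 23 sold [FIFO — oldest first]: 23 @ $19 = $437
Oct 9, 149 sold [FIFO — oldest first]: 25 @ $19 + 86 @ $23 + 38 @ $18 = $3,137
Total COGS = $437 + $3,137 = $3,574
Ending inventory: 197 @ $18 = $3,546

Ending inventory = $3,546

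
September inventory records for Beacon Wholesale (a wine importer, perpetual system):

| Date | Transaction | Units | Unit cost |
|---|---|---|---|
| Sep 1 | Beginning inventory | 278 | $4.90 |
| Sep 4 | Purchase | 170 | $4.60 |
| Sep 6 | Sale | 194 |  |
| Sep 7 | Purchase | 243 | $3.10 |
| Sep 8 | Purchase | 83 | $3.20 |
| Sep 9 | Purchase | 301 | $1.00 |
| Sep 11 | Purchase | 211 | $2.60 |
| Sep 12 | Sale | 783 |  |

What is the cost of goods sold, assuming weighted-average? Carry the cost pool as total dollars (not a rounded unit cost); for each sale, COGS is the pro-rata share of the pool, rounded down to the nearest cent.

After Sep 1: 278 on hand, pool $1,362.20 (≈ $4.9000 each)
After Sep 4: 448 on hand, pool $2,144.20 (≈ $4.7862 each)
Sep 6, sell 194: 194/448 × $2,144.20 → $928.51
After Sep 7: 497 on hand, pool $1,968.99 (≈ $3.9618 each)
After Sep 8: 580 on hand, pool $2,234.59 (≈ $3.8527 each)
After Sep 9: 881 on hand, pool $2,535.59 (≈ $2.8781 each)
After Sep 11: 1092 on hand, pool $3,084.19 (≈ $2.8243 each)
Sep 12, sell 783: 783/1092 × $3,084.19 → $2,211.46
Total COGS = $928.51 + $2,211.46 = $3,139.97
Ending inventory (cost pool remaining) = $872.73
Check: goods available $4,012.70 = COGS $3,139.97 + ending $872.73

COGS = $3,139.97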